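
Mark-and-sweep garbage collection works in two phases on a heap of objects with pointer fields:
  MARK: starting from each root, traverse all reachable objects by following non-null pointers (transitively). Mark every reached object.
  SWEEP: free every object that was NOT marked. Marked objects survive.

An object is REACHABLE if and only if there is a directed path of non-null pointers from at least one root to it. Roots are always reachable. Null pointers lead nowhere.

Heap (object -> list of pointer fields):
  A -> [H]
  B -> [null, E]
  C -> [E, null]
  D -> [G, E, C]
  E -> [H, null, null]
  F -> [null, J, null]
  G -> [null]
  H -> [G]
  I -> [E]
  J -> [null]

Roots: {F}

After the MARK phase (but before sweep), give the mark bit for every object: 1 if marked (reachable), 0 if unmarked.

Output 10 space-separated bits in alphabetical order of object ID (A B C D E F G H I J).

Answer: 0 0 0 0 0 1 0 0 0 1

Derivation:
Roots: F
Mark F: refs=null J null, marked=F
Mark J: refs=null, marked=F J
Unmarked (collected): A B C D E G H I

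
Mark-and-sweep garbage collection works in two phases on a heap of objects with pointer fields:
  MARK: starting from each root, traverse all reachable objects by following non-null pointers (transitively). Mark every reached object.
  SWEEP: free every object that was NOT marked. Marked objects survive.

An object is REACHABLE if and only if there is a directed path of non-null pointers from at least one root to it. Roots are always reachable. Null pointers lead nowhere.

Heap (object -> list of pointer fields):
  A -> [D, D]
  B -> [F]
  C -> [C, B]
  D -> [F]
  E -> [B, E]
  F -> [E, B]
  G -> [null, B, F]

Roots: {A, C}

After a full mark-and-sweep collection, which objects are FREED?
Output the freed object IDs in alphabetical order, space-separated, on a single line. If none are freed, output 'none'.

Roots: A C
Mark A: refs=D D, marked=A
Mark C: refs=C B, marked=A C
Mark D: refs=F, marked=A C D
Mark B: refs=F, marked=A B C D
Mark F: refs=E B, marked=A B C D F
Mark E: refs=B E, marked=A B C D E F
Unmarked (collected): G

Answer: G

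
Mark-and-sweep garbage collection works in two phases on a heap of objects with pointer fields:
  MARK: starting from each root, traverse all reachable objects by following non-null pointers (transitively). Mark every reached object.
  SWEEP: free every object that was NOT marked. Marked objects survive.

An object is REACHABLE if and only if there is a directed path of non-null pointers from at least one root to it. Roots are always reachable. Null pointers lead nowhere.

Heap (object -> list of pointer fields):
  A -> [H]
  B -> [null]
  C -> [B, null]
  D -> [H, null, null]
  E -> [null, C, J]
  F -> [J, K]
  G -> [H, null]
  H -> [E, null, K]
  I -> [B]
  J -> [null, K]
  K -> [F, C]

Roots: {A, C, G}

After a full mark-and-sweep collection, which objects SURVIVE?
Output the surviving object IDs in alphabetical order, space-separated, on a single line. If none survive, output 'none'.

Roots: A C G
Mark A: refs=H, marked=A
Mark C: refs=B null, marked=A C
Mark G: refs=H null, marked=A C G
Mark H: refs=E null K, marked=A C G H
Mark B: refs=null, marked=A B C G H
Mark E: refs=null C J, marked=A B C E G H
Mark K: refs=F C, marked=A B C E G H K
Mark J: refs=null K, marked=A B C E G H J K
Mark F: refs=J K, marked=A B C E F G H J K
Unmarked (collected): D I

Answer: A B C E F G H J K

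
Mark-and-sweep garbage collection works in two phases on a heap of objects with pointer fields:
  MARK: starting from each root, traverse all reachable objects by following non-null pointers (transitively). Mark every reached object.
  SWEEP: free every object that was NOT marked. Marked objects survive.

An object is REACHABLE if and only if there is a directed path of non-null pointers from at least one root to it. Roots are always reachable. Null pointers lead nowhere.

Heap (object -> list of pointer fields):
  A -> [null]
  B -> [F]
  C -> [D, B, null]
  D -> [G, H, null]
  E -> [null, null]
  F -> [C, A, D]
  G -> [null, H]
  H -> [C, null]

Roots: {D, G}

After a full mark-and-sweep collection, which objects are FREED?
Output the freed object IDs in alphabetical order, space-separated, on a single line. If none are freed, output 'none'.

Answer: E

Derivation:
Roots: D G
Mark D: refs=G H null, marked=D
Mark G: refs=null H, marked=D G
Mark H: refs=C null, marked=D G H
Mark C: refs=D B null, marked=C D G H
Mark B: refs=F, marked=B C D G H
Mark F: refs=C A D, marked=B C D F G H
Mark A: refs=null, marked=A B C D F G H
Unmarked (collected): E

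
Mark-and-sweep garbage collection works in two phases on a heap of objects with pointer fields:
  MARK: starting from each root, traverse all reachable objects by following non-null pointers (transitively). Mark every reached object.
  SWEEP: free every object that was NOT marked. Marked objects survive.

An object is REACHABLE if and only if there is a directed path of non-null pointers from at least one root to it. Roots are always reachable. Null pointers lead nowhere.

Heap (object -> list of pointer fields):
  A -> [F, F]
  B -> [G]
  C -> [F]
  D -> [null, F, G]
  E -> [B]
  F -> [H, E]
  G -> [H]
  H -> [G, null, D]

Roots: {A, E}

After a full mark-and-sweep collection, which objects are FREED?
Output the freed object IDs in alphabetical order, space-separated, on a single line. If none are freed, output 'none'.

Roots: A E
Mark A: refs=F F, marked=A
Mark E: refs=B, marked=A E
Mark F: refs=H E, marked=A E F
Mark B: refs=G, marked=A B E F
Mark H: refs=G null D, marked=A B E F H
Mark G: refs=H, marked=A B E F G H
Mark D: refs=null F G, marked=A B D E F G H
Unmarked (collected): C

Answer: C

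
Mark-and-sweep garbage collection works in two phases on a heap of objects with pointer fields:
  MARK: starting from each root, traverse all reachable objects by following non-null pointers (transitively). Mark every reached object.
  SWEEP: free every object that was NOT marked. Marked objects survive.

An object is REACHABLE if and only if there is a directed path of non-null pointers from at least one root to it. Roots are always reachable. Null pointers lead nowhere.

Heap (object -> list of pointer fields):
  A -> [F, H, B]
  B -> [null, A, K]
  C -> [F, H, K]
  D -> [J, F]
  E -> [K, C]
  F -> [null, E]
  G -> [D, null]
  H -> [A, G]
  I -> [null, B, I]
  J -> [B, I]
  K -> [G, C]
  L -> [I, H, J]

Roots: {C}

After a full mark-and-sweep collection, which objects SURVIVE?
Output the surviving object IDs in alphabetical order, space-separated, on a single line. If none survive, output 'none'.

Answer: A B C D E F G H I J K

Derivation:
Roots: C
Mark C: refs=F H K, marked=C
Mark F: refs=null E, marked=C F
Mark H: refs=A G, marked=C F H
Mark K: refs=G C, marked=C F H K
Mark E: refs=K C, marked=C E F H K
Mark A: refs=F H B, marked=A C E F H K
Mark G: refs=D null, marked=A C E F G H K
Mark B: refs=null A K, marked=A B C E F G H K
Mark D: refs=J F, marked=A B C D E F G H K
Mark J: refs=B I, marked=A B C D E F G H J K
Mark I: refs=null B I, marked=A B C D E F G H I J K
Unmarked (collected): L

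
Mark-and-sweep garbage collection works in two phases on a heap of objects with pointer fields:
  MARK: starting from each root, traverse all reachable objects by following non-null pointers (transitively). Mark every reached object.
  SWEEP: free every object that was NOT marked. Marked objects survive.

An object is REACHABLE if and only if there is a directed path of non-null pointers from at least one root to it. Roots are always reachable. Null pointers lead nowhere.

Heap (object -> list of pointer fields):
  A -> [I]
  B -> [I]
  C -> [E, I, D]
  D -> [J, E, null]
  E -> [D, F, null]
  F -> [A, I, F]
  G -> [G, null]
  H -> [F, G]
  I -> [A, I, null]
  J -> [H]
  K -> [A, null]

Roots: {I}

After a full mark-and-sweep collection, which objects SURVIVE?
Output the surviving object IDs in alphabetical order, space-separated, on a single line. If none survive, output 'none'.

Roots: I
Mark I: refs=A I null, marked=I
Mark A: refs=I, marked=A I
Unmarked (collected): B C D E F G H J K

Answer: A I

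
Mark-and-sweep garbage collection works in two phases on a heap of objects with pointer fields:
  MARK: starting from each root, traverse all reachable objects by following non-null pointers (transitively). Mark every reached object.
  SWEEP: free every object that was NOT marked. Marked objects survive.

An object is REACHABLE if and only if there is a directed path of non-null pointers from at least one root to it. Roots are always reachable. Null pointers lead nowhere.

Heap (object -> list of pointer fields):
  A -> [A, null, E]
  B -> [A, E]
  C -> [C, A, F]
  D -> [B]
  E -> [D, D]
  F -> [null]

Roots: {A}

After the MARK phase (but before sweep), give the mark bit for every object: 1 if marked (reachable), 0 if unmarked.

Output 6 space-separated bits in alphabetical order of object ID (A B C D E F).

Roots: A
Mark A: refs=A null E, marked=A
Mark E: refs=D D, marked=A E
Mark D: refs=B, marked=A D E
Mark B: refs=A E, marked=A B D E
Unmarked (collected): C F

Answer: 1 1 0 1 1 0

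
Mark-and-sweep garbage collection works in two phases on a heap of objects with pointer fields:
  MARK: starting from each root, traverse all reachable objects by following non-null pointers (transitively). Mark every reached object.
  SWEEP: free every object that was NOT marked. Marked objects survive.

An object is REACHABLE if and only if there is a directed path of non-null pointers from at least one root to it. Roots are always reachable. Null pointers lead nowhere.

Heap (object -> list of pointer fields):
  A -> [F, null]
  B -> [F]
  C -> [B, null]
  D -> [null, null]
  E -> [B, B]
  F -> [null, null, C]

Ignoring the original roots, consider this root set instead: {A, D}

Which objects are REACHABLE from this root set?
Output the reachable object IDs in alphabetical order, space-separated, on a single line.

Roots: A D
Mark A: refs=F null, marked=A
Mark D: refs=null null, marked=A D
Mark F: refs=null null C, marked=A D F
Mark C: refs=B null, marked=A C D F
Mark B: refs=F, marked=A B C D F
Unmarked (collected): E

Answer: A B C D F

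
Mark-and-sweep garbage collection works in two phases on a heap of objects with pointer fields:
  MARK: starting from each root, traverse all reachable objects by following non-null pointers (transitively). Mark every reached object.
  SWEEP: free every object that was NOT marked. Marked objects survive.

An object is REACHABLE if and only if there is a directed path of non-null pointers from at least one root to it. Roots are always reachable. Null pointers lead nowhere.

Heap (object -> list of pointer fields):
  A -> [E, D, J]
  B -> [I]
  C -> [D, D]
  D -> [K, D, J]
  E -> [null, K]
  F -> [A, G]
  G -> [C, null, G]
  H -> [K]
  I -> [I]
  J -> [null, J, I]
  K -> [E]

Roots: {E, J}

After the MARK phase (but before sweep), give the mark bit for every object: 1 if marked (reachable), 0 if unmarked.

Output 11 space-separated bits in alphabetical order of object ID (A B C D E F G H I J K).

Answer: 0 0 0 0 1 0 0 0 1 1 1

Derivation:
Roots: E J
Mark E: refs=null K, marked=E
Mark J: refs=null J I, marked=E J
Mark K: refs=E, marked=E J K
Mark I: refs=I, marked=E I J K
Unmarked (collected): A B C D F G H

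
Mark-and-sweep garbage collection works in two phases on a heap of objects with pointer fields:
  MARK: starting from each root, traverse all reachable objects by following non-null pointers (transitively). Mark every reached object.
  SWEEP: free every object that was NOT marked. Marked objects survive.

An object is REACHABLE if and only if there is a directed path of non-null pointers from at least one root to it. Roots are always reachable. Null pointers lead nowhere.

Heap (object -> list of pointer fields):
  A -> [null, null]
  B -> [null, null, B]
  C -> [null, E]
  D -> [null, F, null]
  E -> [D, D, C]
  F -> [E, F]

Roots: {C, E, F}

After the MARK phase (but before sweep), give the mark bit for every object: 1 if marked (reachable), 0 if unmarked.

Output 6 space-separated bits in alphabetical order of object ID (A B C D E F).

Roots: C E F
Mark C: refs=null E, marked=C
Mark E: refs=D D C, marked=C E
Mark F: refs=E F, marked=C E F
Mark D: refs=null F null, marked=C D E F
Unmarked (collected): A B

Answer: 0 0 1 1 1 1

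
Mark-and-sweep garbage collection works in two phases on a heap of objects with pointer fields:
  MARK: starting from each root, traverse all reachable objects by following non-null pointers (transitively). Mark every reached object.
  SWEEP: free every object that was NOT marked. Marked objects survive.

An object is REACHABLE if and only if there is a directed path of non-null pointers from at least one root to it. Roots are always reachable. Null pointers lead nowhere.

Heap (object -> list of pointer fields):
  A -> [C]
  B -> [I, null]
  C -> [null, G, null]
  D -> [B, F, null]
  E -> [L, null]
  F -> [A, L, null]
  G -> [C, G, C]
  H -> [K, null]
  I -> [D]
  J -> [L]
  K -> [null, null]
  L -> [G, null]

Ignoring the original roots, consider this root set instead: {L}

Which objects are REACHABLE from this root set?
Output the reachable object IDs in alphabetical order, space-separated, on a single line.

Answer: C G L

Derivation:
Roots: L
Mark L: refs=G null, marked=L
Mark G: refs=C G C, marked=G L
Mark C: refs=null G null, marked=C G L
Unmarked (collected): A B D E F H I J K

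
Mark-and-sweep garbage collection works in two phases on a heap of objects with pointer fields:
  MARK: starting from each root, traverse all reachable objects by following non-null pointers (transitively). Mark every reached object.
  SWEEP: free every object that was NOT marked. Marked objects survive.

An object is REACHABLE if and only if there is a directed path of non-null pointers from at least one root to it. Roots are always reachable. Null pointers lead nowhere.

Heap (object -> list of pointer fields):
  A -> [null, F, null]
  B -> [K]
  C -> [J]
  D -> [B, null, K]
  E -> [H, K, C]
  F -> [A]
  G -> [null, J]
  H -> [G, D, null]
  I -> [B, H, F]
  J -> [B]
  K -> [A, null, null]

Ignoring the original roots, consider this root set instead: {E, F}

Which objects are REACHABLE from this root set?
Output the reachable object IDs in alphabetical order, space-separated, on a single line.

Roots: E F
Mark E: refs=H K C, marked=E
Mark F: refs=A, marked=E F
Mark H: refs=G D null, marked=E F H
Mark K: refs=A null null, marked=E F H K
Mark C: refs=J, marked=C E F H K
Mark A: refs=null F null, marked=A C E F H K
Mark G: refs=null J, marked=A C E F G H K
Mark D: refs=B null K, marked=A C D E F G H K
Mark J: refs=B, marked=A C D E F G H J K
Mark B: refs=K, marked=A B C D E F G H J K
Unmarked (collected): I

Answer: A B C D E F G H J K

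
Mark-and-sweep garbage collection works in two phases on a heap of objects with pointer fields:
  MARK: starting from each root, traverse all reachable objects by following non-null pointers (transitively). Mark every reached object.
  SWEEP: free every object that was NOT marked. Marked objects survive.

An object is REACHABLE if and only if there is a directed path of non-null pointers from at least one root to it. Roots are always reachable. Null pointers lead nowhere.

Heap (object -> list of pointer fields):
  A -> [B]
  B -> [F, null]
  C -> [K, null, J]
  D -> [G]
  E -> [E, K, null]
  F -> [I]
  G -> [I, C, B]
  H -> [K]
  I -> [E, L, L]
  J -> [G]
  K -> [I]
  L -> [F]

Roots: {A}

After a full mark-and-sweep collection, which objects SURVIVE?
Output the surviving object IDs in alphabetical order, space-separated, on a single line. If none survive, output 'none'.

Roots: A
Mark A: refs=B, marked=A
Mark B: refs=F null, marked=A B
Mark F: refs=I, marked=A B F
Mark I: refs=E L L, marked=A B F I
Mark E: refs=E K null, marked=A B E F I
Mark L: refs=F, marked=A B E F I L
Mark K: refs=I, marked=A B E F I K L
Unmarked (collected): C D G H J

Answer: A B E F I K L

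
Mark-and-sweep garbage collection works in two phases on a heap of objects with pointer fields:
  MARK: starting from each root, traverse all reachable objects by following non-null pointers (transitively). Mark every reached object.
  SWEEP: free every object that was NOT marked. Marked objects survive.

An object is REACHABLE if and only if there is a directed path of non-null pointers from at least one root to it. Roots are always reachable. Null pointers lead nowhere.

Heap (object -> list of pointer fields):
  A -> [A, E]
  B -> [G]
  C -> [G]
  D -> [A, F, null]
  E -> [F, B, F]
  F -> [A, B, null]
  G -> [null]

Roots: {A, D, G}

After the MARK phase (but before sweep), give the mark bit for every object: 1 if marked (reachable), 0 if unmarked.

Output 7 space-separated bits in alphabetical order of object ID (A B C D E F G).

Roots: A D G
Mark A: refs=A E, marked=A
Mark D: refs=A F null, marked=A D
Mark G: refs=null, marked=A D G
Mark E: refs=F B F, marked=A D E G
Mark F: refs=A B null, marked=A D E F G
Mark B: refs=G, marked=A B D E F G
Unmarked (collected): C

Answer: 1 1 0 1 1 1 1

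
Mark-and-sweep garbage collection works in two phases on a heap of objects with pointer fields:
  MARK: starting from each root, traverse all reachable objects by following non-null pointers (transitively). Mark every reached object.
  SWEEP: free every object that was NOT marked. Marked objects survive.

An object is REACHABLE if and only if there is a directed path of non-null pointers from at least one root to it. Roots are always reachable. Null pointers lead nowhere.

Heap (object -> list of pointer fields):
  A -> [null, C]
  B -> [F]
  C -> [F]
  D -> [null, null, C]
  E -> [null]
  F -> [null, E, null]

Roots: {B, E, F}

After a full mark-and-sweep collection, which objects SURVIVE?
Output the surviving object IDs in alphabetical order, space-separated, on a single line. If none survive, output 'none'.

Answer: B E F

Derivation:
Roots: B E F
Mark B: refs=F, marked=B
Mark E: refs=null, marked=B E
Mark F: refs=null E null, marked=B E F
Unmarked (collected): A C D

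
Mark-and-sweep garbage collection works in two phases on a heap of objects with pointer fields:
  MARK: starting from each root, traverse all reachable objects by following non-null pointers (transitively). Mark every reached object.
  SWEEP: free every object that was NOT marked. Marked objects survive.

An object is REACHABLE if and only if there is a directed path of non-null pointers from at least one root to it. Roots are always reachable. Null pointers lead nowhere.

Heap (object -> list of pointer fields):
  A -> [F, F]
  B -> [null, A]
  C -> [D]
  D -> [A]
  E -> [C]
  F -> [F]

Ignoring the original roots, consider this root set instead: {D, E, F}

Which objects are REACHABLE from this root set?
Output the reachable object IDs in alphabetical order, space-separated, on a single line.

Roots: D E F
Mark D: refs=A, marked=D
Mark E: refs=C, marked=D E
Mark F: refs=F, marked=D E F
Mark A: refs=F F, marked=A D E F
Mark C: refs=D, marked=A C D E F
Unmarked (collected): B

Answer: A C D E F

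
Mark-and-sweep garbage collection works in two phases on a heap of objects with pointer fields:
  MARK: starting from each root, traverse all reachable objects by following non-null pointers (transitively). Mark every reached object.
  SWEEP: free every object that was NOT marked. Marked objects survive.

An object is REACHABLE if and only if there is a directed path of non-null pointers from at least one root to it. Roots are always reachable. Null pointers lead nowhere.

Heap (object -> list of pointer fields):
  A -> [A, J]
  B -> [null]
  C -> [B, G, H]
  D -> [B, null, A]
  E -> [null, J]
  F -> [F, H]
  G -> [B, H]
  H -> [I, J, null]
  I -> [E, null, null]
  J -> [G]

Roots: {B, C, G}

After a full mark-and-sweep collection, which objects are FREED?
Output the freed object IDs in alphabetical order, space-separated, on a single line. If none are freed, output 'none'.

Answer: A D F

Derivation:
Roots: B C G
Mark B: refs=null, marked=B
Mark C: refs=B G H, marked=B C
Mark G: refs=B H, marked=B C G
Mark H: refs=I J null, marked=B C G H
Mark I: refs=E null null, marked=B C G H I
Mark J: refs=G, marked=B C G H I J
Mark E: refs=null J, marked=B C E G H I J
Unmarked (collected): A D F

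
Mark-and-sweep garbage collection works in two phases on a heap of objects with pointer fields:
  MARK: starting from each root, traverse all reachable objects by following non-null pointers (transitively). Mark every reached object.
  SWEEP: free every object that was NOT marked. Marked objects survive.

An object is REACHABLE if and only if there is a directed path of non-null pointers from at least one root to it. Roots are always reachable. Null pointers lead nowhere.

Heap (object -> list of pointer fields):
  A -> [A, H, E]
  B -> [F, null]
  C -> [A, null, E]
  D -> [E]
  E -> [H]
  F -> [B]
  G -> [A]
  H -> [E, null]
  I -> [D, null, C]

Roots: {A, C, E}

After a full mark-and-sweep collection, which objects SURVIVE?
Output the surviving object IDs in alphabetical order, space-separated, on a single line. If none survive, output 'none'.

Roots: A C E
Mark A: refs=A H E, marked=A
Mark C: refs=A null E, marked=A C
Mark E: refs=H, marked=A C E
Mark H: refs=E null, marked=A C E H
Unmarked (collected): B D F G I

Answer: A C E H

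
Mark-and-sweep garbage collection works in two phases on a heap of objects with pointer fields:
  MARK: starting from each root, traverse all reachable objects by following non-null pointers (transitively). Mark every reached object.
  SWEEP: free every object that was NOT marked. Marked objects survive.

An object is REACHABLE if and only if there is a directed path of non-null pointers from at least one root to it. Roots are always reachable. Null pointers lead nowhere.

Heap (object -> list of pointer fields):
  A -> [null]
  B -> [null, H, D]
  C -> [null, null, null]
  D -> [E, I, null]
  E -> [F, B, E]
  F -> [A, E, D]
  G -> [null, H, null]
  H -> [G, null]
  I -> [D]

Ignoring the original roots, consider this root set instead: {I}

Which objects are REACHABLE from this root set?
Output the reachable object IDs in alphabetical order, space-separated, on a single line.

Answer: A B D E F G H I

Derivation:
Roots: I
Mark I: refs=D, marked=I
Mark D: refs=E I null, marked=D I
Mark E: refs=F B E, marked=D E I
Mark F: refs=A E D, marked=D E F I
Mark B: refs=null H D, marked=B D E F I
Mark A: refs=null, marked=A B D E F I
Mark H: refs=G null, marked=A B D E F H I
Mark G: refs=null H null, marked=A B D E F G H I
Unmarked (collected): C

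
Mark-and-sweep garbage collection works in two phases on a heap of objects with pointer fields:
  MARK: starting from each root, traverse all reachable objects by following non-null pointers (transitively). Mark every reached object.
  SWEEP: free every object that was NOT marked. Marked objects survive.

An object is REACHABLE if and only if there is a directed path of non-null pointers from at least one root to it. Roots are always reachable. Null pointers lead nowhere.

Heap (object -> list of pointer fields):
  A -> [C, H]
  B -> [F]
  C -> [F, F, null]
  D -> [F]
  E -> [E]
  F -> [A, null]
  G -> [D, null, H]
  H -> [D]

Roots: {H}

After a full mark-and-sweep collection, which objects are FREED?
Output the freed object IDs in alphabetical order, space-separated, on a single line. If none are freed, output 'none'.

Roots: H
Mark H: refs=D, marked=H
Mark D: refs=F, marked=D H
Mark F: refs=A null, marked=D F H
Mark A: refs=C H, marked=A D F H
Mark C: refs=F F null, marked=A C D F H
Unmarked (collected): B E G

Answer: B E G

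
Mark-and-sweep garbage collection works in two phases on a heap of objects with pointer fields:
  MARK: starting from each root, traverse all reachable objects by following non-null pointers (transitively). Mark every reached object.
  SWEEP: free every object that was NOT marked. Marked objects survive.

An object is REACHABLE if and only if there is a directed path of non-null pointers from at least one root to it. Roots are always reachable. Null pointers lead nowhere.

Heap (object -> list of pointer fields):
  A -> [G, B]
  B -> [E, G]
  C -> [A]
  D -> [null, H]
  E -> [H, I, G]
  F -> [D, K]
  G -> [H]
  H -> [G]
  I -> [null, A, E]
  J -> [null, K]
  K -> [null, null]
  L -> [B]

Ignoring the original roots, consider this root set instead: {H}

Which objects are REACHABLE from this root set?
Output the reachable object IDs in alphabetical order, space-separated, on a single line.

Roots: H
Mark H: refs=G, marked=H
Mark G: refs=H, marked=G H
Unmarked (collected): A B C D E F I J K L

Answer: G H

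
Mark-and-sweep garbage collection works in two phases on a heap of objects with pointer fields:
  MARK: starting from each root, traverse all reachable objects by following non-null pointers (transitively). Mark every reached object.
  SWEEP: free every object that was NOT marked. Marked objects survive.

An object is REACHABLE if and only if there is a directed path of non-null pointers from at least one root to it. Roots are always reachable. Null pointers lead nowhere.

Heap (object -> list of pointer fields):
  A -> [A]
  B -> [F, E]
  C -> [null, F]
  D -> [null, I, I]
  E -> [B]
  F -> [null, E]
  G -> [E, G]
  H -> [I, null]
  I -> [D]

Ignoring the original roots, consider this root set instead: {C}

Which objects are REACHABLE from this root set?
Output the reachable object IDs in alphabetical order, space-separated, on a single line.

Answer: B C E F

Derivation:
Roots: C
Mark C: refs=null F, marked=C
Mark F: refs=null E, marked=C F
Mark E: refs=B, marked=C E F
Mark B: refs=F E, marked=B C E F
Unmarked (collected): A D G H I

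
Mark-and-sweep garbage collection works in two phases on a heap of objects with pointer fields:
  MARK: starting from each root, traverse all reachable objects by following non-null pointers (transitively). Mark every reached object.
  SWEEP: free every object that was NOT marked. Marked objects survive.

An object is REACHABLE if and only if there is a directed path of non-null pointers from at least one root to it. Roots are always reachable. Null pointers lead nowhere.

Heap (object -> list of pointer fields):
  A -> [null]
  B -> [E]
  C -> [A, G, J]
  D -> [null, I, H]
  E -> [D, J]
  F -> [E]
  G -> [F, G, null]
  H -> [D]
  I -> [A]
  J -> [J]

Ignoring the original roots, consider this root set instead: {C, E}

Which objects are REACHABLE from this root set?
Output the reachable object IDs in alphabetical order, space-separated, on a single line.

Answer: A C D E F G H I J

Derivation:
Roots: C E
Mark C: refs=A G J, marked=C
Mark E: refs=D J, marked=C E
Mark A: refs=null, marked=A C E
Mark G: refs=F G null, marked=A C E G
Mark J: refs=J, marked=A C E G J
Mark D: refs=null I H, marked=A C D E G J
Mark F: refs=E, marked=A C D E F G J
Mark I: refs=A, marked=A C D E F G I J
Mark H: refs=D, marked=A C D E F G H I J
Unmarked (collected): B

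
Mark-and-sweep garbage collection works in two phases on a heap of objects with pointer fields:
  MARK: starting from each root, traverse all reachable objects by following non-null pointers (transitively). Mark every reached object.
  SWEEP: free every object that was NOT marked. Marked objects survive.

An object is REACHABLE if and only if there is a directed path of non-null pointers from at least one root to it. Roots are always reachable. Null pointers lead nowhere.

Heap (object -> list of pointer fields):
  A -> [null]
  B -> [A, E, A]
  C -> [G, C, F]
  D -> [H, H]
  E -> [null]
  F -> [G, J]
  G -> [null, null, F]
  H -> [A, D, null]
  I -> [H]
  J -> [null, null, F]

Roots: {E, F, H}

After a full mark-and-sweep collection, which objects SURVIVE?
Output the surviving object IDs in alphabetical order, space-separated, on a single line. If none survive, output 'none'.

Roots: E F H
Mark E: refs=null, marked=E
Mark F: refs=G J, marked=E F
Mark H: refs=A D null, marked=E F H
Mark G: refs=null null F, marked=E F G H
Mark J: refs=null null F, marked=E F G H J
Mark A: refs=null, marked=A E F G H J
Mark D: refs=H H, marked=A D E F G H J
Unmarked (collected): B C I

Answer: A D E F G H J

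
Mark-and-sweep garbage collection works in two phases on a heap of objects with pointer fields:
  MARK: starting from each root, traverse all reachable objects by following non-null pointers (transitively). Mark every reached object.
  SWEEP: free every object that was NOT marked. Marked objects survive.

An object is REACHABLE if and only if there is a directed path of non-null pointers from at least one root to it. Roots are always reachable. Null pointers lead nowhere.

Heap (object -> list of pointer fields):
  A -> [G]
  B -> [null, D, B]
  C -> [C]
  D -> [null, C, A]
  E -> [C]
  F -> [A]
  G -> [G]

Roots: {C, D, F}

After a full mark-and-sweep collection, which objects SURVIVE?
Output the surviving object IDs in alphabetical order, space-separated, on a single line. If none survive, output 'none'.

Answer: A C D F G

Derivation:
Roots: C D F
Mark C: refs=C, marked=C
Mark D: refs=null C A, marked=C D
Mark F: refs=A, marked=C D F
Mark A: refs=G, marked=A C D F
Mark G: refs=G, marked=A C D F G
Unmarked (collected): B E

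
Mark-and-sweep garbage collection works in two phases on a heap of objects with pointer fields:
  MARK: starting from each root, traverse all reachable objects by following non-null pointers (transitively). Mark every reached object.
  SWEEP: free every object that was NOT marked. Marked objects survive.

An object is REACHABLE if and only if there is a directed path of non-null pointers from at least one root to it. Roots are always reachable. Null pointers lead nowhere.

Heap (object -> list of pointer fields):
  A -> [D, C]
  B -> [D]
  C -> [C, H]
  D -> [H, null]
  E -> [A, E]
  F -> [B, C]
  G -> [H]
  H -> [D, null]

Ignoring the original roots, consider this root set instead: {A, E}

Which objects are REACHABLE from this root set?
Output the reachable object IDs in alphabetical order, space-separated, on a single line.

Answer: A C D E H

Derivation:
Roots: A E
Mark A: refs=D C, marked=A
Mark E: refs=A E, marked=A E
Mark D: refs=H null, marked=A D E
Mark C: refs=C H, marked=A C D E
Mark H: refs=D null, marked=A C D E H
Unmarked (collected): B F G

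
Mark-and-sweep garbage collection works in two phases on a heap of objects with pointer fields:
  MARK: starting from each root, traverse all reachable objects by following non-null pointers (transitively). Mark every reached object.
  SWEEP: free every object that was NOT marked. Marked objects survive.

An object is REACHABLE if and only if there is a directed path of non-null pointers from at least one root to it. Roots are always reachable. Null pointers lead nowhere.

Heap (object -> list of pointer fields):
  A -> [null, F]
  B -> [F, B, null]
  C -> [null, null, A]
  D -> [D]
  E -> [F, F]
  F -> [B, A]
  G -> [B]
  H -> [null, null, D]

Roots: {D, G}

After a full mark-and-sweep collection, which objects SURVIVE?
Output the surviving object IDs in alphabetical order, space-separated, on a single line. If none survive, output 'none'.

Answer: A B D F G

Derivation:
Roots: D G
Mark D: refs=D, marked=D
Mark G: refs=B, marked=D G
Mark B: refs=F B null, marked=B D G
Mark F: refs=B A, marked=B D F G
Mark A: refs=null F, marked=A B D F G
Unmarked (collected): C E H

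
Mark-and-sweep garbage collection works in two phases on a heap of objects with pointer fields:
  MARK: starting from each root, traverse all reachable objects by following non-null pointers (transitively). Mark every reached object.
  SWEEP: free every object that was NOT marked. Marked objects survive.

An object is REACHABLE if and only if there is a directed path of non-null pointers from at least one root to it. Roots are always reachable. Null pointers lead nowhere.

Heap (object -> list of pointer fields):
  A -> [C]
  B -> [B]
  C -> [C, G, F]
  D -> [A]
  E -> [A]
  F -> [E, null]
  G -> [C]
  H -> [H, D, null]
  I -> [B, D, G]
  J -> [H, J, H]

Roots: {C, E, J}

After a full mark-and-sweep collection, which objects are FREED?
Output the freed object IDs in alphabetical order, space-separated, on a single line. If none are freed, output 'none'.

Roots: C E J
Mark C: refs=C G F, marked=C
Mark E: refs=A, marked=C E
Mark J: refs=H J H, marked=C E J
Mark G: refs=C, marked=C E G J
Mark F: refs=E null, marked=C E F G J
Mark A: refs=C, marked=A C E F G J
Mark H: refs=H D null, marked=A C E F G H J
Mark D: refs=A, marked=A C D E F G H J
Unmarked (collected): B I

Answer: B I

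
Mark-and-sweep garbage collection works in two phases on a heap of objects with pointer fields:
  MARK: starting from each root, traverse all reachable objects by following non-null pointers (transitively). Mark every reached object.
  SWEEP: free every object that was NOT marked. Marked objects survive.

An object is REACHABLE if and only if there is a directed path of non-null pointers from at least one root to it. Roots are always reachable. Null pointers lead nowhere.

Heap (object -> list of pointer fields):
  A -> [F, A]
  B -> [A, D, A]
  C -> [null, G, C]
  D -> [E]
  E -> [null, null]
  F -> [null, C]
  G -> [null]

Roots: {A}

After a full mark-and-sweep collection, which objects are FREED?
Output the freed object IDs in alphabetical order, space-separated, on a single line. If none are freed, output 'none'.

Answer: B D E

Derivation:
Roots: A
Mark A: refs=F A, marked=A
Mark F: refs=null C, marked=A F
Mark C: refs=null G C, marked=A C F
Mark G: refs=null, marked=A C F G
Unmarked (collected): B D E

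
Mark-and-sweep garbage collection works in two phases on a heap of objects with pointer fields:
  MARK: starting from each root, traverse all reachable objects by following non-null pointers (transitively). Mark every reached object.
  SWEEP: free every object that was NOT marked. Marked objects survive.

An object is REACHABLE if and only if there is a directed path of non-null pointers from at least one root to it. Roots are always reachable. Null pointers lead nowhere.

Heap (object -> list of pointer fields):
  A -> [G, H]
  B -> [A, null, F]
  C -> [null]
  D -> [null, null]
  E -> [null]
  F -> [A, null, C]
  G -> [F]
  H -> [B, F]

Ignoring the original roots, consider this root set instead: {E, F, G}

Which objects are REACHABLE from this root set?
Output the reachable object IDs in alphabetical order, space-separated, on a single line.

Roots: E F G
Mark E: refs=null, marked=E
Mark F: refs=A null C, marked=E F
Mark G: refs=F, marked=E F G
Mark A: refs=G H, marked=A E F G
Mark C: refs=null, marked=A C E F G
Mark H: refs=B F, marked=A C E F G H
Mark B: refs=A null F, marked=A B C E F G H
Unmarked (collected): D

Answer: A B C E F G H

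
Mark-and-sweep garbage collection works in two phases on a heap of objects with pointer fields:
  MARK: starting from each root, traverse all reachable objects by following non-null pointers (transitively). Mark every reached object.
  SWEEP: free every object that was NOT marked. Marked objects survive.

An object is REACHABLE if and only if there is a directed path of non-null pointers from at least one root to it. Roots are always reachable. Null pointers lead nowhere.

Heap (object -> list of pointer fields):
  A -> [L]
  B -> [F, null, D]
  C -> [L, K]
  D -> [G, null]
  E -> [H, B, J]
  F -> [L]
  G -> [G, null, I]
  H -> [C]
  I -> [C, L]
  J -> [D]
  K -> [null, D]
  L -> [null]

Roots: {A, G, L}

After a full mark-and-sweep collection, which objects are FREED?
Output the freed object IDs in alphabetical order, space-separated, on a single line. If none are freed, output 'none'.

Answer: B E F H J

Derivation:
Roots: A G L
Mark A: refs=L, marked=A
Mark G: refs=G null I, marked=A G
Mark L: refs=null, marked=A G L
Mark I: refs=C L, marked=A G I L
Mark C: refs=L K, marked=A C G I L
Mark K: refs=null D, marked=A C G I K L
Mark D: refs=G null, marked=A C D G I K L
Unmarked (collected): B E F H J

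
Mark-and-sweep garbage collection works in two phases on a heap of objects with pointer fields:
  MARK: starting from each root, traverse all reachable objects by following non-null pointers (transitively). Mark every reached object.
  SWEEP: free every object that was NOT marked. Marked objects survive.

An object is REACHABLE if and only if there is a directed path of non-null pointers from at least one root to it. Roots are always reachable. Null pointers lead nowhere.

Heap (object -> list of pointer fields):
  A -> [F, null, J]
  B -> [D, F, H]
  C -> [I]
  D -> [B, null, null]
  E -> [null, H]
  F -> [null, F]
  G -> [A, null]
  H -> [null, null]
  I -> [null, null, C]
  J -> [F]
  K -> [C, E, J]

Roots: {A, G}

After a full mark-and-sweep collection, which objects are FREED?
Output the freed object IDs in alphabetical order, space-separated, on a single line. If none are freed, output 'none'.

Answer: B C D E H I K

Derivation:
Roots: A G
Mark A: refs=F null J, marked=A
Mark G: refs=A null, marked=A G
Mark F: refs=null F, marked=A F G
Mark J: refs=F, marked=A F G J
Unmarked (collected): B C D E H I K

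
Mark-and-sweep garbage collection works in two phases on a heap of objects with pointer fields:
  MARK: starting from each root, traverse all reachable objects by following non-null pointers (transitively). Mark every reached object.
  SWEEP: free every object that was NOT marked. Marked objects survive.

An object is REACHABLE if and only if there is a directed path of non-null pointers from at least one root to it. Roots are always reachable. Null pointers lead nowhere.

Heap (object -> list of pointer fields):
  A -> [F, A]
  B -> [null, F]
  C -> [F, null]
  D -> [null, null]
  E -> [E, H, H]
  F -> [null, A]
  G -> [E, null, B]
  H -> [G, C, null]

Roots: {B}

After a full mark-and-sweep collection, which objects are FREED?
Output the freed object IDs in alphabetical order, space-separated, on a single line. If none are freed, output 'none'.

Answer: C D E G H

Derivation:
Roots: B
Mark B: refs=null F, marked=B
Mark F: refs=null A, marked=B F
Mark A: refs=F A, marked=A B F
Unmarked (collected): C D E G H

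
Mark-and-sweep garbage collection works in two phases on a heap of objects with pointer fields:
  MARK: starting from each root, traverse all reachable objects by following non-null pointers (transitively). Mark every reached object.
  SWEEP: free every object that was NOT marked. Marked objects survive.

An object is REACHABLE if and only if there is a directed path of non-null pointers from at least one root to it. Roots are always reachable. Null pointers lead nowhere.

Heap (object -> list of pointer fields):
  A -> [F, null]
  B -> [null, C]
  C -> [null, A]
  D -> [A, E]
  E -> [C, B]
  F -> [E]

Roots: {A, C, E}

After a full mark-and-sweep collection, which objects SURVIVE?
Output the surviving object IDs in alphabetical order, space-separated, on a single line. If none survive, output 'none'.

Answer: A B C E F

Derivation:
Roots: A C E
Mark A: refs=F null, marked=A
Mark C: refs=null A, marked=A C
Mark E: refs=C B, marked=A C E
Mark F: refs=E, marked=A C E F
Mark B: refs=null C, marked=A B C E F
Unmarked (collected): D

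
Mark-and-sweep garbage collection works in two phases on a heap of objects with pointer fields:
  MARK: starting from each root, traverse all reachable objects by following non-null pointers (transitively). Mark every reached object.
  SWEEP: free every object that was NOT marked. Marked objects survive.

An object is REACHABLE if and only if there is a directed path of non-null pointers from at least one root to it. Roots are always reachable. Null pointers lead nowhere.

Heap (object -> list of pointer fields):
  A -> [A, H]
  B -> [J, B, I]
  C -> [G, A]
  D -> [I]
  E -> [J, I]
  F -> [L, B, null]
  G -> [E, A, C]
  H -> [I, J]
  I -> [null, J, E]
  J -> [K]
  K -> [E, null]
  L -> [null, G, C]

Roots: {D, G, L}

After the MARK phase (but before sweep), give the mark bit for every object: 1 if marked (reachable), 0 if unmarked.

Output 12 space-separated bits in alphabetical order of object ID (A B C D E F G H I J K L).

Roots: D G L
Mark D: refs=I, marked=D
Mark G: refs=E A C, marked=D G
Mark L: refs=null G C, marked=D G L
Mark I: refs=null J E, marked=D G I L
Mark E: refs=J I, marked=D E G I L
Mark A: refs=A H, marked=A D E G I L
Mark C: refs=G A, marked=A C D E G I L
Mark J: refs=K, marked=A C D E G I J L
Mark H: refs=I J, marked=A C D E G H I J L
Mark K: refs=E null, marked=A C D E G H I J K L
Unmarked (collected): B F

Answer: 1 0 1 1 1 0 1 1 1 1 1 1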